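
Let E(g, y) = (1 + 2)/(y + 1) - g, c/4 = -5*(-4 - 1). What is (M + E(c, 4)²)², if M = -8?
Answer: 60914682481/625 ≈ 9.7464e+7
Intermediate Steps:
c = 100 (c = 4*(-5*(-4 - 1)) = 4*(-5*(-5)) = 4*25 = 100)
E(g, y) = -g + 3/(1 + y) (E(g, y) = 3/(1 + y) - g = -g + 3/(1 + y))
(M + E(c, 4)²)² = (-8 + ((3 - 1*100 - 1*100*4)/(1 + 4))²)² = (-8 + ((3 - 100 - 400)/5)²)² = (-8 + ((⅕)*(-497))²)² = (-8 + (-497/5)²)² = (-8 + 247009/25)² = (246809/25)² = 60914682481/625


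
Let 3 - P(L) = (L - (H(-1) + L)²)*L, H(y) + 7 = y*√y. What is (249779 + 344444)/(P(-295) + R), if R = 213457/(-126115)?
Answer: -127551786723757683108745/5794148338781761755303322 + 420999819192204550375*I/2897074169390880877651661 ≈ -0.022014 + 0.00014532*I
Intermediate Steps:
H(y) = -7 + y^(3/2) (H(y) = -7 + y*√y = -7 + y^(3/2))
P(L) = 3 - L*(L - (-7 + L - I)²) (P(L) = 3 - (L - ((-7 + (-1)^(3/2)) + L)²)*L = 3 - (L - ((-7 - I) + L)²)*L = 3 - (L - (-7 + L - I)²)*L = 3 - L*(L - (-7 + L - I)²))
R = -213457/126115 (R = 213457*(-1/126115) = -213457/126115 ≈ -1.6926)
(249779 + 344444)/(P(-295) + R) = (249779 + 344444)/((3 - 1*(-295)² - 295*(7 + I - 1*(-295))²) - 213457/126115) = 594223/((3 - 1*87025 - 295*(7 + I + 295)²) - 213457/126115) = 594223/((3 - 87025 - 295*(302 + I)²) - 213457/126115) = 594223/((-87022 - 295*(302 + I)²) - 213457/126115) = 594223/(-10974992987/126115 - 295*(302 + I)²)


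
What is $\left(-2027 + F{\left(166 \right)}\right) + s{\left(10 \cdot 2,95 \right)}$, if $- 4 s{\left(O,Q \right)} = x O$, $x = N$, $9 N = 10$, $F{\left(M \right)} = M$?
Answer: $- \frac{16799}{9} \approx -1866.6$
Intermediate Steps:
$N = \frac{10}{9}$ ($N = \frac{1}{9} \cdot 10 = \frac{10}{9} \approx 1.1111$)
$x = \frac{10}{9} \approx 1.1111$
$s{\left(O,Q \right)} = - \frac{5 O}{18}$ ($s{\left(O,Q \right)} = - \frac{\frac{10}{9} O}{4} = - \frac{5 O}{18}$)
$\left(-2027 + F{\left(166 \right)}\right) + s{\left(10 \cdot 2,95 \right)} = \left(-2027 + 166\right) - \frac{5 \cdot 10 \cdot 2}{18} = -1861 - \frac{50}{9} = - \frac{16799}{9}$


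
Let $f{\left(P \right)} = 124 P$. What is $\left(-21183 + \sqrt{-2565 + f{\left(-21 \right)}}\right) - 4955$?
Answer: $-26138 + i \sqrt{5169} \approx -26138.0 + 71.896 i$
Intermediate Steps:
$\left(-21183 + \sqrt{-2565 + f{\left(-21 \right)}}\right) - 4955 = \left(-21183 + \sqrt{-2565 + 124 \left(-21\right)}\right) - 4955 = \left(-21183 + \sqrt{-2565 - 2604}\right) - 4955 = \left(-21183 + \sqrt{-5169}\right) - 4955 = \left(-21183 + i \sqrt{5169}\right) - 4955 = -26138 + i \sqrt{5169}$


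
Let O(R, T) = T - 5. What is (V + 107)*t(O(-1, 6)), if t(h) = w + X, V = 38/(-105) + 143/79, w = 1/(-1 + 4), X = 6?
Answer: 17091982/24885 ≈ 686.84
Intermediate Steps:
w = ⅓ (w = 1/3 = ⅓ ≈ 0.33333)
O(R, T) = -5 + T
V = 12013/8295 (V = 38*(-1/105) + 143*(1/79) = -38/105 + 143/79 = 12013/8295 ≈ 1.4482)
t(h) = 19/3 (t(h) = ⅓ + 6 = 19/3)
(V + 107)*t(O(-1, 6)) = (12013/8295 + 107)*(19/3) = (899578/8295)*(19/3) = 17091982/24885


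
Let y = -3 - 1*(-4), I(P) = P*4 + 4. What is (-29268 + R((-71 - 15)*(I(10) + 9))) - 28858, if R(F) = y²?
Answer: -58125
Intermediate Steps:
I(P) = 4 + 4*P (I(P) = 4*P + 4 = 4 + 4*P)
y = 1 (y = -3 + 4 = 1)
R(F) = 1 (R(F) = 1² = 1)
(-29268 + R((-71 - 15)*(I(10) + 9))) - 28858 = (-29268 + 1) - 28858 = -29267 - 28858 = -58125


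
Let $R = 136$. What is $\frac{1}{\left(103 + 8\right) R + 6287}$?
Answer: $\frac{1}{21383} \approx 4.6766 \cdot 10^{-5}$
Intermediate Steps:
$\frac{1}{\left(103 + 8\right) R + 6287} = \frac{1}{\left(103 + 8\right) 136 + 6287} = \frac{1}{111 \cdot 136 + 6287} = \frac{1}{15096 + 6287} = \frac{1}{21383}$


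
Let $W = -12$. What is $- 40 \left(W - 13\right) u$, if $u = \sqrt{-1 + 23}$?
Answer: $1000 \sqrt{22} \approx 4690.4$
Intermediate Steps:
$u = \sqrt{22} \approx 4.6904$
$- 40 \left(W - 13\right) u = - 40 \left(-12 - 13\right) \sqrt{22} = \left(-40\right) \left(-25\right) \sqrt{22} = 1000 \sqrt{22}$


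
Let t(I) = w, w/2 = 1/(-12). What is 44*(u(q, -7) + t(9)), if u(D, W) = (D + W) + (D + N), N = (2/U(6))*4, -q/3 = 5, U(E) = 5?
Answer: -23474/15 ≈ -1564.9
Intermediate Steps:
w = -1/6 (w = 2/(-12) = 2*(-1/12) = -1/6 ≈ -0.16667)
q = -15 (q = -3*5 = -15)
t(I) = -1/6
N = 8/5 (N = (2/5)*4 = 8/5 ≈ 1.6000)
u(D, W) = 8/5 + W + 2*D (u(D, W) = (D + W) + (D + 8/5) = (D + W) + (8/5 + D) = 8/5 + W + 2*D)
44*(u(q, -7) + t(9)) = 44*((8/5 - 7 + 2*(-15)) - 1/6) = 44*((8/5 - 7 - 30) - 1/6) = 44*(-177/5 - 1/6) = 44*(-1067/30) = -23474/15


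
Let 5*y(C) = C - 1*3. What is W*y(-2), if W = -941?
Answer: 941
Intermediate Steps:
y(C) = -⅗ + C/5 (y(C) = (C - 1*3)/5 = (C - 3)/5 = (-3 + C)/5 = -⅗ + C/5)
W*y(-2) = -941*(-⅗ + (⅕)*(-2)) = -941*(-⅗ - ⅖) = -941*(-1) = 941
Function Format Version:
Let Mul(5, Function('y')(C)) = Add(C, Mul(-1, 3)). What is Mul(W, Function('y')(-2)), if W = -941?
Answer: 941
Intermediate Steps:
Function('y')(C) = Add(Rational(-3, 5), Mul(Rational(1, 5), C)) (Function('y')(C) = Mul(Rational(1, 5), Add(C, Mul(-1, 3))) = Mul(Rational(1, 5), Add(C, -3)) = Mul(Rational(1, 5), Add(-3, C)) = Add(Rational(-3, 5), Mul(Rational(1, 5), C)))
Mul(W, Function('y')(-2)) = Mul(-941, Add(Rational(-3, 5), Mul(Rational(1, 5), -2))) = Mul(-941, Add(Rational(-3, 5), Rational(-2, 5))) = Mul(-941, -1) = 941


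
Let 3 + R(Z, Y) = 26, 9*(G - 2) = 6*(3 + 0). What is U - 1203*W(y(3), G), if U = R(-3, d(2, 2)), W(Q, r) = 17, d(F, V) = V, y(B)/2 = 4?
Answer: -20428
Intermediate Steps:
y(B) = 8 (y(B) = 2*4 = 8)
G = 4 (G = 2 + (6*(3 + 0))/9 = 2 + (6*3)/9 = 2 + (⅑)*18 = 2 + 2 = 4)
R(Z, Y) = 23 (R(Z, Y) = -3 + 26 = 23)
U = 23
U - 1203*W(y(3), G) = 23 - 1203*17 = 23 - 20451 = -20428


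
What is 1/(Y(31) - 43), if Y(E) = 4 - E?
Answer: -1/70 ≈ -0.014286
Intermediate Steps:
1/(Y(31) - 43) = 1/((4 - 1*31) - 43) = 1/((4 - 31) - 43) = 1/(-27 - 43) = 1/(-70) = -1/70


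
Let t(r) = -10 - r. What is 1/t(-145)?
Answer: 1/135 ≈ 0.0074074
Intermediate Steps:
1/t(-145) = 1/(-10 - 1*(-145)) = 1/(-10 + 145) = 1/135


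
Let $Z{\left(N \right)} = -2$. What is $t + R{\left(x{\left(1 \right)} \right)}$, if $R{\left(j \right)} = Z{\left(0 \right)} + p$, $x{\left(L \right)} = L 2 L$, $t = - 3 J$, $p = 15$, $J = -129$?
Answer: $400$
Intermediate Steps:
$t = 387$ ($t = \left(-3\right) \left(-129\right) = 387$)
$x{\left(L \right)} = 2 L^{2}$ ($x{\left(L \right)} = 2 L L = 2 L^{2}$)
$R{\left(j \right)} = 13$ ($R{\left(j \right)} = -2 + 15 = 13$)
$t + R{\left(x{\left(1 \right)} \right)} = 387 + 13 = 400$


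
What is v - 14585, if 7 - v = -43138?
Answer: 28560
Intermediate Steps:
v = 43145 (v = 7 - 1*(-43138) = 7 + 43138 = 43145)
v - 14585 = 43145 - 14585 = 28560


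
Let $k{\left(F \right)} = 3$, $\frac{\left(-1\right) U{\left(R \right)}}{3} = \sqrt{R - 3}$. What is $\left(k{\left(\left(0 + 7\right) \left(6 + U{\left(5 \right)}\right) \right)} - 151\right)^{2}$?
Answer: $21904$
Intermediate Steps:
$U{\left(R \right)} = - 3 \sqrt{-3 + R}$ ($U{\left(R \right)} = - 3 \sqrt{R - 3} = - 3 \sqrt{-3 + R}$)
$\left(k{\left(\left(0 + 7\right) \left(6 + U{\left(5 \right)}\right) \right)} - 151\right)^{2} = \left(3 - 151\right)^{2} = \left(-148\right)^{2} = 21904$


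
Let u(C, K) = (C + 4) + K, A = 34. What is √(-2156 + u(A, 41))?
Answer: I*√2077 ≈ 45.574*I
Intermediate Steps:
u(C, K) = 4 + C + K (u(C, K) = (4 + C) + K = 4 + C + K)
√(-2156 + u(A, 41)) = √(-2156 + (4 + 34 + 41)) = √(-2156 + 79) = √(-2077) = I*√2077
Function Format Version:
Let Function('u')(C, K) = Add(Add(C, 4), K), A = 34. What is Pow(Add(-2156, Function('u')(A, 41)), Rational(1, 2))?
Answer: Mul(I, Pow(2077, Rational(1, 2))) ≈ Mul(45.574, I)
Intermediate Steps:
Function('u')(C, K) = Add(4, C, K) (Function('u')(C, K) = Add(Add(4, C), K) = Add(4, C, K))
Pow(Add(-2156, Function('u')(A, 41)), Rational(1, 2)) = Pow(Add(-2156, Add(4, 34, 41)), Rational(1, 2)) = Pow(Add(-2156, 79), Rational(1, 2)) = Pow(-2077, Rational(1, 2)) = Mul(I, Pow(2077, Rational(1, 2)))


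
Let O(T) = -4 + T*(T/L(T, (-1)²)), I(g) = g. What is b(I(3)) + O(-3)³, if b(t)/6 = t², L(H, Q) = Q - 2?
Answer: -2143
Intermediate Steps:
L(H, Q) = -2 + Q
O(T) = -4 - T² (O(T) = -4 + T*(T/(-2 + (-1)²)) = -4 + T*(T/(-2 + 1)) = -4 + T*(T/(-1)) = -4 + T*(T*(-1)) = -4 + T*(-T) = -4 - T²)
b(t) = 6*t²
b(I(3)) + O(-3)³ = 6*3² + (-4 - 1*(-3)²)³ = 6*9 + (-4 - 1*9)³ = 54 + (-4 - 9)³ = 54 + (-13)³ = 54 - 2197 = -2143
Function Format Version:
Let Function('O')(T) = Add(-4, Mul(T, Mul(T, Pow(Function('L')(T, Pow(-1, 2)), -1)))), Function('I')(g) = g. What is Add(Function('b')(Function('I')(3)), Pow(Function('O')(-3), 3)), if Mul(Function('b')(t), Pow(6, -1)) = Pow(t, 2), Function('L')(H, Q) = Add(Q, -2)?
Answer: -2143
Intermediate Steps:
Function('L')(H, Q) = Add(-2, Q)
Function('O')(T) = Add(-4, Mul(-1, Pow(T, 2))) (Function('O')(T) = Add(-4, Mul(T, Mul(T, Pow(Add(-2, Pow(-1, 2)), -1)))) = Add(-4, Mul(T, Mul(T, Pow(Add(-2, 1), -1)))) = Add(-4, Mul(T, Mul(T, Pow(-1, -1)))) = Add(-4, Mul(T, Mul(T, -1))) = Add(-4, Mul(T, Mul(-1, T))) = Add(-4, Mul(-1, Pow(T, 2))))
Function('b')(t) = Mul(6, Pow(t, 2))
Add(Function('b')(Function('I')(3)), Pow(Function('O')(-3), 3)) = Add(Mul(6, Pow(3, 2)), Pow(Add(-4, Mul(-1, Pow(-3, 2))), 3)) = Add(Mul(6, 9), Pow(Add(-4, Mul(-1, 9)), 3)) = Add(54, Pow(Add(-4, -9), 3)) = Add(54, Pow(-13, 3)) = Add(54, -2197) = -2143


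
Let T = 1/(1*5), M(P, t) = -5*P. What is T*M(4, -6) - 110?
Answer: -114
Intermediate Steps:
T = ⅕ (T = 1/5 = ⅕ ≈ 0.20000)
T*M(4, -6) - 110 = (-5*4)/5 - 110 = (⅕)*(-20) - 110 = -4 - 110 = -114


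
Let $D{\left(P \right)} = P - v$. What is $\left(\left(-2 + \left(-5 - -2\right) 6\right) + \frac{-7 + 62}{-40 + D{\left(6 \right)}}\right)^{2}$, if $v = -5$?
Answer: $\frac{403225}{841} \approx 479.46$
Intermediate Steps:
$D{\left(P \right)} = 5 + P$ ($D{\left(P \right)} = P - -5 = P + 5 = 5 + P$)
$\left(\left(-2 + \left(-5 - -2\right) 6\right) + \frac{-7 + 62}{-40 + D{\left(6 \right)}}\right)^{2} = \left(\left(-2 + \left(-5 - -2\right) 6\right) + \frac{-7 + 62}{-40 + \left(5 + 6\right)}\right)^{2} = \left(\left(-2 + \left(-5 + 2\right) 6\right) + \frac{55}{-40 + 11}\right)^{2} = \left(\left(-2 - 18\right) + \frac{55}{-29}\right)^{2} = \left(\left(-2 - 18\right) + 55 \left(- \frac{1}{29}\right)\right)^{2} = \left(-20 - \frac{55}{29}\right)^{2} = \left(- \frac{635}{29}\right)^{2} = \frac{403225}{841}$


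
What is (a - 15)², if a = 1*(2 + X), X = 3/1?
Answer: 100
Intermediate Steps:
X = 3 (X = 3*1 = 3)
a = 5 (a = 1*(2 + 3) = 1*5 = 5)
(a - 15)² = (5 - 15)² = (-10)² = 100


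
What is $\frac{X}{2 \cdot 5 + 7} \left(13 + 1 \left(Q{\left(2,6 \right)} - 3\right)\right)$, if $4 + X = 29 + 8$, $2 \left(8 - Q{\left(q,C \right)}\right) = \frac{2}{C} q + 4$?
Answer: $\frac{517}{17} \approx 30.412$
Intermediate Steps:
$Q{\left(q,C \right)} = 6 - \frac{q}{C}$ ($Q{\left(q,C \right)} = 8 - \frac{\frac{2}{C} q + 4}{2} = 8 - \frac{\frac{2 q}{C} + 4}{2} = 8 - \frac{4 + \frac{2 q}{C}}{2} = 8 - \left(2 + \frac{q}{C}\right) = 6 - \frac{q}{C}$)
$X = 33$ ($X = -4 + \left(29 + 8\right) = -4 + 37 = 33$)
$\frac{X}{2 \cdot 5 + 7} \left(13 + 1 \left(Q{\left(2,6 \right)} - 3\right)\right) = \frac{33}{2 \cdot 5 + 7} \left(13 + 1 \left(\left(6 - \frac{2}{6}\right) - 3\right)\right) = \frac{33}{10 + 7} \left(13 + 1 \left(\left(6 - 2 \cdot \frac{1}{6}\right) - 3\right)\right) = \frac{33}{17} \left(13 + 1 \left(\left(6 - \frac{1}{3}\right) - 3\right)\right) = 33 \cdot \frac{1}{17} \left(13 + 1 \left(\frac{17}{3} - 3\right)\right) = \frac{33 \left(13 + 1 \cdot \frac{8}{3}\right)}{17} = \frac{33 \left(13 + \frac{8}{3}\right)}{17} = \frac{33}{17} \cdot \frac{47}{3} = \frac{517}{17}$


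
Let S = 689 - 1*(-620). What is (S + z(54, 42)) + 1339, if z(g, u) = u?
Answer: 2690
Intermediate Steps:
S = 1309 (S = 689 + 620 = 1309)
(S + z(54, 42)) + 1339 = (1309 + 42) + 1339 = 1351 + 1339 = 2690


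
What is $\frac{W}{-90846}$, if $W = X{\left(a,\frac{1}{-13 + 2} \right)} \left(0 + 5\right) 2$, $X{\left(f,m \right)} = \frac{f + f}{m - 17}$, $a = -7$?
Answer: $- \frac{55}{609966} \approx -9.0169 \cdot 10^{-5}$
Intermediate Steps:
$X{\left(f,m \right)} = \frac{2 f}{-17 + m}$
$W = \frac{385}{47}$ ($W = 2 \left(-7\right) \frac{1}{-17 + \frac{1}{-13 + 2}} \left(0 + 5\right) 2 = 2 \left(-7\right) \frac{1}{-17 + \frac{1}{-11}} \cdot 5 \cdot 2 = 2 \left(-7\right) \frac{1}{-17 - \frac{1}{11}} \cdot 10 = 2 \left(-7\right) \frac{1}{- \frac{188}{11}} \cdot 10 = 2 \left(-7\right) \left(- \frac{11}{188}\right) 10 = \frac{77}{94} \cdot 10 = \frac{385}{47} \approx 8.1915$)
$\frac{W}{-90846} = \frac{385}{47 \left(-90846\right)} = \frac{385}{47} \left(- \frac{1}{90846}\right) = - \frac{55}{609966}$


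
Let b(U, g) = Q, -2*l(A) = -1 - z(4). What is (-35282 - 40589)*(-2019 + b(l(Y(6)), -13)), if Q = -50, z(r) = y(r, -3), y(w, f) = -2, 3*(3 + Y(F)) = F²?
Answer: 156977099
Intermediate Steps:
Y(F) = -3 + F²/3
z(r) = -2
l(A) = -½ (l(A) = -(-1 - 1*(-2))/2 = -(-1 + 2)/2 = -½*1 = -½)
b(U, g) = -50
(-35282 - 40589)*(-2019 + b(l(Y(6)), -13)) = (-35282 - 40589)*(-2019 - 50) = -75871*(-2069) = 156977099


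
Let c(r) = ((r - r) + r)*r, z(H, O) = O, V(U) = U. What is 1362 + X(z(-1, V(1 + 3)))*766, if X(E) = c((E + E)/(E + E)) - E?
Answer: -936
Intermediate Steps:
c(r) = r² (c(r) = (0 + r)*r = r*r = r²)
X(E) = 1 - E (X(E) = ((E + E)/(E + E))² - E = ((2*E)/((2*E)))² - E = ((2*E)*(1/(2*E)))² - E = 1² - E = 1 - E)
1362 + X(z(-1, V(1 + 3)))*766 = 1362 + (1 - (1 + 3))*766 = 1362 + (1 - 1*4)*766 = 1362 + (1 - 4)*766 = 1362 - 3*766 = 1362 - 2298 = -936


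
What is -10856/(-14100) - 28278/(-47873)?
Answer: 229607272/168752325 ≈ 1.3606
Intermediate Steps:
-10856/(-14100) - 28278/(-47873) = -10856*(-1/14100) - 28278*(-1/47873) = 2714/3525 + 28278/47873 = 229607272/168752325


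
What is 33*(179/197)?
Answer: 5907/197 ≈ 29.985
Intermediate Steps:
33*(179/197) = 5907/197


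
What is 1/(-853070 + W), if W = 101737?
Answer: -1/751333 ≈ -1.3310e-6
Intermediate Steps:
1/(-853070 + W) = 1/(-853070 + 101737) = 1/(-751333) = -1/751333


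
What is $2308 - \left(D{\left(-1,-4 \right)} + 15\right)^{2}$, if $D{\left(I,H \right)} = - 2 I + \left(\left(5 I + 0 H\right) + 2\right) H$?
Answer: $1467$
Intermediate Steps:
$D{\left(I,H \right)} = - 2 I + H \left(2 + 5 I\right)$ ($D{\left(I,H \right)} = - 2 I + \left(\left(5 I + 0\right) + 2\right) H = - 2 I + \left(5 I + 2\right) H = - 2 I + \left(2 + 5 I\right) H = - 2 I + H \left(2 + 5 I\right)$)
$2308 - \left(D{\left(-1,-4 \right)} + 15\right)^{2} = 2308 - \left(\left(\left(-2\right) \left(-1\right) + 2 \left(-4\right) + 5 \left(-4\right) \left(-1\right)\right) + 15\right)^{2} = 2308 - \left(\left(2 - 8 + 20\right) + 15\right)^{2} = 2308 - \left(14 + 15\right)^{2} = 2308 - 29^{2} = 2308 - 841 = 1467$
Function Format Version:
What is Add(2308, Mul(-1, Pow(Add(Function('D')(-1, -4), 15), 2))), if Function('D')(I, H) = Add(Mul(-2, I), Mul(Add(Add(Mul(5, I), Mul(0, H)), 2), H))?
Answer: 1467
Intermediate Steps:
Function('D')(I, H) = Add(Mul(-2, I), Mul(H, Add(2, Mul(5, I)))) (Function('D')(I, H) = Add(Mul(-2, I), Mul(Add(Add(Mul(5, I), 0), 2), H)) = Add(Mul(-2, I), Mul(Add(Mul(5, I), 2), H)) = Add(Mul(-2, I), Mul(Add(2, Mul(5, I)), H)) = Add(Mul(-2, I), Mul(H, Add(2, Mul(5, I)))))
Add(2308, Mul(-1, Pow(Add(Function('D')(-1, -4), 15), 2))) = Add(2308, Mul(-1, Pow(Add(Add(Mul(-2, -1), Mul(2, -4), Mul(5, -4, -1)), 15), 2))) = Add(2308, Mul(-1, Pow(Add(Add(2, -8, 20), 15), 2))) = Add(2308, Mul(-1, Pow(Add(14, 15), 2))) = Add(2308, Mul(-1, Pow(29, 2))) = Add(2308, Mul(-1, 841)) = Add(2308, -841) = 1467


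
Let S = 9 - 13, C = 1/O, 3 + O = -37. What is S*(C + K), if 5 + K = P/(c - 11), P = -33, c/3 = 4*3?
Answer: 1269/50 ≈ 25.380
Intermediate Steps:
c = 36 (c = 3*(4*3) = 3*12 = 36)
O = -40 (O = -3 - 37 = -40)
C = -1/40 (C = 1/(-40) = -1/40 ≈ -0.025000)
S = -4
K = -158/25 (K = -5 - 33/(36 - 11) = -5 - 33/25 = -158/25 ≈ -6.3200)
S*(C + K) = -4*(-1/40 - 158/25) = -4*(-1269/200) = 1269/50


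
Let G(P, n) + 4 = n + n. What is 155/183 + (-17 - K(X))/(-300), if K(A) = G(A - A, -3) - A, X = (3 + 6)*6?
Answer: 4211/6100 ≈ 0.69033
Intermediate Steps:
G(P, n) = -4 + 2*n (G(P, n) = -4 + (n + n) = -4 + 2*n)
X = 54 (X = 9*6 = 54)
K(A) = -10 - A (K(A) = (-4 + 2*(-3)) - A = (-4 - 6) - A = -10 - A)
155/183 + (-17 - K(X))/(-300) = 155/183 + (-17 - (-10 - 1*54))/(-300) = 155*(1/183) + (-17 - (-10 - 54))*(-1/300) = 155/183 + (-17 - 1*(-64))*(-1/300) = 155/183 + (-17 + 64)*(-1/300) = 155/183 + 47*(-1/300) = 155/183 - 47/300 = 4211/6100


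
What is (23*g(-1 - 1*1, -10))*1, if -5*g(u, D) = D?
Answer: 46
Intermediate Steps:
g(u, D) = -D/5
(23*g(-1 - 1*1, -10))*1 = (23*(-⅕*(-10)))*1 = (23*2)*1 = 46*1 = 46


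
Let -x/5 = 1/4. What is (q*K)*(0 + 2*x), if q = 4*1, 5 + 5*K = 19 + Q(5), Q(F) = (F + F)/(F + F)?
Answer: -30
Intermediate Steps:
x = -5/4 ≈ -1.2500
Q(F) = 1 (Q(F) = (2*F)/((2*F)) = (2*F)*(1/(2*F)) = 1)
K = 3 (K = -1 + (19 + 1)/5 = -1 + (1/5)*20 = -1 + 4 = 3)
q = 4
(q*K)*(0 + 2*x) = (4*3)*(0 + 2*(-5/4)) = 12*(0 - 5/2) = 12*(-5/2) = -30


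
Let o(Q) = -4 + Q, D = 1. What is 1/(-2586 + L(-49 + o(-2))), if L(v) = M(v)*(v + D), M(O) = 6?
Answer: -1/2910 ≈ -0.00034364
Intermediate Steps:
L(v) = 6 + 6*v (L(v) = 6*(v + 1) = 6*(1 + v) = 6 + 6*v)
1/(-2586 + L(-49 + o(-2))) = 1/(-2586 + (6 + 6*(-49 + (-4 - 2)))) = 1/(-2586 + (6 + 6*(-49 - 6))) = 1/(-2586 + (6 + 6*(-55))) = 1/(-2586 + (6 - 330)) = 1/(-2586 - 324) = 1/(-2910) = -1/2910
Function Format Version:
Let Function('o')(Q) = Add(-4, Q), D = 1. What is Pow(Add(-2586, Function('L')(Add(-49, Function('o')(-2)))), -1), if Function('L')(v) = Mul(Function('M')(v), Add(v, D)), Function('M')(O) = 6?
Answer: Rational(-1, 2910) ≈ -0.00034364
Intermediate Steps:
Function('L')(v) = Add(6, Mul(6, v)) (Function('L')(v) = Mul(6, Add(v, 1)) = Mul(6, Add(1, v)) = Add(6, Mul(6, v)))
Pow(Add(-2586, Function('L')(Add(-49, Function('o')(-2)))), -1) = Pow(Add(-2586, Add(6, Mul(6, Add(-49, Add(-4, -2))))), -1) = Pow(Add(-2586, Add(6, Mul(6, Add(-49, -6)))), -1) = Pow(Add(-2586, Add(6, Mul(6, -55))), -1) = Pow(Add(-2586, Add(6, -330)), -1) = Pow(Add(-2586, -324), -1) = Pow(-2910, -1) = Rational(-1, 2910)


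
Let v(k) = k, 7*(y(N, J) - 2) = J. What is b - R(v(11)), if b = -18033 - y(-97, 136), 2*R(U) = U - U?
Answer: -126381/7 ≈ -18054.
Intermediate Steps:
y(N, J) = 2 + J/7
R(U) = 0 (R(U) = (U - U)/2 = (1/2)*0 = 0)
b = -126381/7 (b = -18033 - (2 + (1/7)*136) = -18033 - (2 + 136/7) = -18033 - 1*150/7 = -18033 - 150/7 = -126381/7 ≈ -18054.)
b - R(v(11)) = -126381/7 - 1*0 = -126381/7 + 0 = -126381/7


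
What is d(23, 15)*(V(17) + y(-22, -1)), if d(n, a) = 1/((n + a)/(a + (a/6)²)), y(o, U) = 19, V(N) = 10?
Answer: 2465/152 ≈ 16.217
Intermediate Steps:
d(n, a) = (a + a²/36)/(a + n) (d(n, a) = 1/((a + n)/(a + (a*(⅙))²)) = 1/((a + n)/(a + (a/6)²)) = 1/((a + n)/(a + a²/36)) = (a + a²/36)/(a + n))
d(23, 15)*(V(17) + y(-22, -1)) = ((1/36)*15*(36 + 15)/(15 + 23))*(10 + 19) = ((1/36)*15*51/38)*29 = ((1/36)*15*(1/38)*51)*29 = (85/152)*29 = 2465/152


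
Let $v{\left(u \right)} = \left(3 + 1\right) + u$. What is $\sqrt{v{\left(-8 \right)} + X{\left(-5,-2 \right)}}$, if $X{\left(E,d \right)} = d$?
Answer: $i \sqrt{6} \approx 2.4495 i$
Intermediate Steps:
$v{\left(u \right)} = 4 + u$
$\sqrt{v{\left(-8 \right)} + X{\left(-5,-2 \right)}} = \sqrt{\left(4 - 8\right) - 2} = \sqrt{-4 - 2} = \sqrt{-6} = i \sqrt{6}$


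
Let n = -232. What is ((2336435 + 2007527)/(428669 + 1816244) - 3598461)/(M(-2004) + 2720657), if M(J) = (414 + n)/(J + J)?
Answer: -16188767980001724/12239706884466281 ≈ -1.3226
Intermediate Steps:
M(J) = 91/J (M(J) = (414 - 232)/(J + J) = 182/((2*J)) = 182*(1/(2*J)) = 91/J)
((2336435 + 2007527)/(428669 + 1816244) - 3598461)/(M(-2004) + 2720657) = ((2336435 + 2007527)/(428669 + 1816244) - 3598461)/(91/(-2004) + 2720657) = (4343962/2244913 - 3598461)/(91*(-1/2004) + 2720657) = (4343962*(1/2244913) - 3598461)/(-91/2004 + 2720657) = (4343962/2244913 - 3598461)/(5452196537/2004) = -8078227534931/2244913*2004/5452196537 = -16188767980001724/12239706884466281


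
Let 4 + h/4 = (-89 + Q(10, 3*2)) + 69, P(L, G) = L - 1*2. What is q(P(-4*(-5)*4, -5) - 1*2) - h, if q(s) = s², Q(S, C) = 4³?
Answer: 5616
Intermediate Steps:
Q(S, C) = 64
P(L, G) = -2 + L (P(L, G) = L - 2 = -2 + L)
h = 160 (h = -16 + 4*((-89 + 64) + 69) = -16 + 4*(-25 + 69) = -16 + 4*44 = -16 + 176 = 160)
q(P(-4*(-5)*4, -5) - 1*2) - h = ((-2 - 4*(-5)*4) - 1*2)² - 1*160 = ((-2 + 20*4) - 2)² - 160 = ((-2 + 80) - 2)² - 160 = (78 - 2)² - 160 = 76² - 160 = 5776 - 160 = 5616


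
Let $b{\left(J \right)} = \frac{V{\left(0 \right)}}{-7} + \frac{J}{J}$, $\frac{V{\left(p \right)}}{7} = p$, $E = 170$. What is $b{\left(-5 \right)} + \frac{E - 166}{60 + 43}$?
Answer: $\frac{107}{103} \approx 1.0388$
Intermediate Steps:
$V{\left(p \right)} = 7 p$
$b{\left(J \right)} = 1$ ($b{\left(J \right)} = \frac{7 \cdot 0}{-7} + \frac{J}{J} = 0 \left(- \frac{1}{7}\right) + 1 = 0 + 1 = 1$)
$b{\left(-5 \right)} + \frac{E - 166}{60 + 43} = 1 + \frac{170 - 166}{60 + 43} = 1 + \frac{4}{103} = \frac{107}{103}$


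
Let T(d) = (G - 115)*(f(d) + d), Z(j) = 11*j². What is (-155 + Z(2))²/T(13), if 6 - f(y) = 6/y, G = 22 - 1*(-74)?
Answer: -160173/4579 ≈ -34.980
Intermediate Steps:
G = 96 (G = 22 + 74 = 96)
f(y) = 6 - 6/y
T(d) = -114 - 19*d + 114/d (T(d) = (96 - 115)*((6 - 6/d) + d) = -19*(6 + d - 6/d) = -114 - 19*d + 114/d)
(-155 + Z(2))²/T(13) = (-155 + 11*2²)²/(-114 - 19*13 + 114/13) = (-155 + 11*4)²/(-114 - 247 + 114*(1/13)) = (-155 + 44)²/(-114 - 247 + 114/13) = (-111)²/(-4579/13) = 12321*(-13/4579) = -160173/4579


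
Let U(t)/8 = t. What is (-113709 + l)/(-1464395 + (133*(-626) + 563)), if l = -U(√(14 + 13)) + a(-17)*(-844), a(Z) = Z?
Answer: 99361/1547090 + 12*√3/773545 ≈ 0.064251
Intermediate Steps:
U(t) = 8*t
l = 14348 - 24*√3 (l = -8*√(14 + 13) - 17*(-844) = -8*√27 + 14348 = -8*3*√3 + 14348 = -24*√3 + 14348 = 14348 - 24*√3 ≈ 14306.)
(-113709 + l)/(-1464395 + (133*(-626) + 563)) = (-113709 + (14348 - 24*√3))/(-1464395 + (133*(-626) + 563)) = (-99361 - 24*√3)/(-1464395 + (-83258 + 563)) = (-99361 - 24*√3)/(-1464395 - 82695) = (-99361 - 24*√3)/(-1547090) = (-99361 - 24*√3)*(-1/1547090) = 99361/1547090 + 12*√3/773545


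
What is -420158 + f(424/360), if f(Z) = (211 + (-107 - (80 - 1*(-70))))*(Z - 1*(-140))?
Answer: -19199348/45 ≈ -4.2665e+5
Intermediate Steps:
f(Z) = -6440 - 46*Z (f(Z) = (211 + (-107 - (80 + 70)))*(Z + 140) = (211 + (-107 - 1*150))*(140 + Z) = (211 + (-107 - 150))*(140 + Z) = (211 - 257)*(140 + Z) = -46*(140 + Z) = -6440 - 46*Z)
-420158 + f(424/360) = -420158 + (-6440 - 19504/360) = -420158 + (-6440 - 46*53/45) = -420158 + (-6440 - 2438/45) = -420158 - 292238/45 = -19199348/45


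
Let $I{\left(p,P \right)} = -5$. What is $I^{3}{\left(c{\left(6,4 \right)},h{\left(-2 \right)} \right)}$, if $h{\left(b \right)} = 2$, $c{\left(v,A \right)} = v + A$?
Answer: $-125$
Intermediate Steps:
$c{\left(v,A \right)} = A + v$
$I^{3}{\left(c{\left(6,4 \right)},h{\left(-2 \right)} \right)} = \left(-5\right)^{3} = -125$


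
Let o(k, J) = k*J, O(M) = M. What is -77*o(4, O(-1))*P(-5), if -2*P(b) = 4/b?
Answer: 616/5 ≈ 123.20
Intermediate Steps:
P(b) = -2/b
o(k, J) = J*k
-77*o(4, O(-1))*P(-5) = -77*(-1*4)*(-2/(-5)) = -(-308)*(-2*(-1/5)) = -(-308)*2/5 = -77*(-8/5) = 616/5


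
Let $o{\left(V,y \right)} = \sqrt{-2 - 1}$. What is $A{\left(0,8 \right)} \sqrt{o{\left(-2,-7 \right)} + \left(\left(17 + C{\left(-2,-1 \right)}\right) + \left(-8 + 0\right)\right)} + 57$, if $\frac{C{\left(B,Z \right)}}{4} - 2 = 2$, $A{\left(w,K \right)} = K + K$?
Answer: $57 + 16 \sqrt{25 + i \sqrt{3}} \approx 137.05 + 2.7696 i$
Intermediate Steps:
$A{\left(w,K \right)} = 2 K$
$C{\left(B,Z \right)} = 16$ ($C{\left(B,Z \right)} = 8 + 4 \cdot 2 = 8 + 8 = 16$)
$o{\left(V,y \right)} = i \sqrt{3}$ ($o{\left(V,y \right)} = \sqrt{-3} = i \sqrt{3}$)
$A{\left(0,8 \right)} \sqrt{o{\left(-2,-7 \right)} + \left(\left(17 + C{\left(-2,-1 \right)}\right) + \left(-8 + 0\right)\right)} + 57 = 2 \cdot 8 \sqrt{i \sqrt{3} + \left(\left(17 + 16\right) + \left(-8 + 0\right)\right)} + 57 = 16 \sqrt{i \sqrt{3} + \left(33 - 8\right)} + 57 = 16 \sqrt{i \sqrt{3} + 25} + 57 = 16 \sqrt{25 + i \sqrt{3}} + 57 = 57 + 16 \sqrt{25 + i \sqrt{3}}$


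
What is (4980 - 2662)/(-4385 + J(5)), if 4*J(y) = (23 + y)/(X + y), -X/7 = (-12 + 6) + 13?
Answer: -101992/192947 ≈ -0.52860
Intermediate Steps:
X = -49 (X = -7*((-12 + 6) + 13) = -7*(-6 + 13) = -7*7 = -49)
J(y) = (23 + y)/(4*(-49 + y)) (J(y) = ((23 + y)/(-49 + y))/4 = (23 + y)/(4*(-49 + y)))
(4980 - 2662)/(-4385 + J(5)) = (4980 - 2662)/(-4385 + (23 + 5)/(4*(-49 + 5))) = 2318/(-4385 + (¼)*28/(-44)) = 2318/(-4385 + (¼)*(-1/44)*28) = 2318/(-4385 - 7/44) = 2318/(-192947/44) = 2318*(-44/192947) = -101992/192947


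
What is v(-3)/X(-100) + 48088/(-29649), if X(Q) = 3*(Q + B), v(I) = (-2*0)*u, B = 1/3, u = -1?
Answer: -48088/29649 ≈ -1.6219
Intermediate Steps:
B = ⅓ ≈ 0.33333
v(I) = 0 (v(I) = -2*0*(-1) = 0*(-1) = 0)
X(Q) = 1 + 3*Q (X(Q) = 3*(Q + ⅓) = 3*(⅓ + Q) = 1 + 3*Q)
v(-3)/X(-100) + 48088/(-29649) = 0/(1 + 3*(-100)) + 48088/(-29649) = 0/(1 - 300) + 48088*(-1/29649) = 0/(-299) - 48088/29649 = 0*(-1/299) - 48088/29649 = 0 - 48088/29649 = -48088/29649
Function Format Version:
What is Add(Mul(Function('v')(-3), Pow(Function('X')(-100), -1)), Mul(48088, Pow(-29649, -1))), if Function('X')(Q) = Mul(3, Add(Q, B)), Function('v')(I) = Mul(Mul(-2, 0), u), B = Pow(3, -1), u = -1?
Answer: Rational(-48088, 29649) ≈ -1.6219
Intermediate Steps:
B = Rational(1, 3) ≈ 0.33333
Function('v')(I) = 0 (Function('v')(I) = Mul(Mul(-2, 0), -1) = Mul(0, -1) = 0)
Function('X')(Q) = Add(1, Mul(3, Q)) (Function('X')(Q) = Mul(3, Add(Q, Rational(1, 3))) = Mul(3, Add(Rational(1, 3), Q)) = Add(1, Mul(3, Q)))
Add(Mul(Function('v')(-3), Pow(Function('X')(-100), -1)), Mul(48088, Pow(-29649, -1))) = Add(Mul(0, Pow(Add(1, Mul(3, -100)), -1)), Mul(48088, Pow(-29649, -1))) = Add(Mul(0, Pow(Add(1, -300), -1)), Mul(48088, Rational(-1, 29649))) = Add(Mul(0, Pow(-299, -1)), Rational(-48088, 29649)) = Add(Mul(0, Rational(-1, 299)), Rational(-48088, 29649)) = Add(0, Rational(-48088, 29649)) = Rational(-48088, 29649)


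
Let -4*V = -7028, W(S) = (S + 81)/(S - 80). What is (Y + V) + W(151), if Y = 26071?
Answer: 1976020/71 ≈ 27831.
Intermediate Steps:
W(S) = (81 + S)/(-80 + S)
V = 1757 (V = -¼*(-7028) = 1757)
(Y + V) + W(151) = (26071 + 1757) + (81 + 151)/(-80 + 151) = 27828 + 232/71 = 1976020/71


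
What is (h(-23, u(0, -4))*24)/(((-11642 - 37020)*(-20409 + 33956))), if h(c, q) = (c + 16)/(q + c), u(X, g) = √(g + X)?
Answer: -84/7638401147 - 168*I/175683226381 ≈ -1.0997e-8 - 9.5627e-10*I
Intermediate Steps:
u(X, g) = √(X + g)
h(c, q) = (16 + c)/(c + q)
(h(-23, u(0, -4))*24)/(((-11642 - 37020)*(-20409 + 33956))) = (((16 - 23)/(-23 + √(0 - 4)))*24)/(((-11642 - 37020)*(-20409 + 33956))) = ((-7/(-23 + √(-4)))*24)/((-48662*13547)) = ((-7/(-23 + 2*I))*24)/(-659224114) = ((((-23 - 2*I)/533)*(-7))*24)*(-1/659224114) = (-7*(-23 - 2*I)/533*24)*(-1/659224114) = -168*(-23 - 2*I)/533*(-1/659224114) = 84*(-23 - 2*I)/175683226381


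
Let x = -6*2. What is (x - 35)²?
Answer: 2209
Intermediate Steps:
x = -12
(x - 35)² = (-12 - 35)² = (-47)² = 2209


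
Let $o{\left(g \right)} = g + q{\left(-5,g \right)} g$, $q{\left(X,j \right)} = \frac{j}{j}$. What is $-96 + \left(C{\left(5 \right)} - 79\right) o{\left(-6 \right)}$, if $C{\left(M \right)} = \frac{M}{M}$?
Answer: $840$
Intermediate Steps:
$C{\left(M \right)} = 1$
$q{\left(X,j \right)} = 1$
$o{\left(g \right)} = 2 g$ ($o{\left(g \right)} = g + 1 g = g + g = 2 g$)
$-96 + \left(C{\left(5 \right)} - 79\right) o{\left(-6 \right)} = -96 + \left(1 - 79\right) 2 \left(-6\right) = -96 - -936 = -96 + 936 = 840$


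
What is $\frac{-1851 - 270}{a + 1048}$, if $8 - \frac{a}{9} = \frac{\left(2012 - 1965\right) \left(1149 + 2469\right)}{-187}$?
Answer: $- \frac{396627}{1739854} \approx -0.22797$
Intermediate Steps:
$a = \frac{1543878}{187}$ ($a = 72 - 9 \frac{\left(2012 - 1965\right) \left(1149 + 2469\right)}{-187} = 72 - 9 \cdot 47 \cdot 3618 \left(- \frac{1}{187}\right) = 72 - 9 \cdot 170046 \left(- \frac{1}{187}\right) = 72 - - \frac{1530414}{187} = 72 + \frac{1530414}{187} = \frac{1543878}{187} \approx 8256.0$)
$\frac{-1851 - 270}{a + 1048} = \frac{-1851 - 270}{\frac{1543878}{187} + 1048} = - \frac{2121}{\frac{1739854}{187}} = \left(-2121\right) \frac{187}{1739854} = - \frac{396627}{1739854}$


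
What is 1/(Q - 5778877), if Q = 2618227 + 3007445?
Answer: -1/153205 ≈ -6.5272e-6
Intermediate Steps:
Q = 5625672
1/(Q - 5778877) = 1/(5625672 - 5778877) = 1/(-153205) = -1/153205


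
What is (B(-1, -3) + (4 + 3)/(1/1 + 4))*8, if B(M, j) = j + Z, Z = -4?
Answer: -224/5 ≈ -44.800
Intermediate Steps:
B(M, j) = -4 + j (B(M, j) = j - 4 = -4 + j)
(B(-1, -3) + (4 + 3)/(1/1 + 4))*8 = ((-4 - 3) + (4 + 3)/(1/1 + 4))*8 = (-7 + 7/(1 + 4))*8 = (-7 + 7/5)*8 = -28/5*8 = -224/5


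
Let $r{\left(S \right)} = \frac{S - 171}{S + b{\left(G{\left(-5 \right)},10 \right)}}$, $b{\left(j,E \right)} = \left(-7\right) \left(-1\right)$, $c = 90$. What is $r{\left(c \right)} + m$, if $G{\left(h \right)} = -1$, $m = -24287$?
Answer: $- \frac{2355920}{97} \approx -24288.0$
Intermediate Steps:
$b{\left(j,E \right)} = 7$
$r{\left(S \right)} = \frac{-171 + S}{7 + S}$ ($r{\left(S \right)} = \frac{S - 171}{S + 7} = \frac{-171 + S}{7 + S}$)
$r{\left(c \right)} + m = \frac{-171 + 90}{7 + 90} - 24287 = \frac{1}{97} \left(-81\right) - 24287 = - \frac{81}{97} - 24287 = - \frac{2355920}{97}$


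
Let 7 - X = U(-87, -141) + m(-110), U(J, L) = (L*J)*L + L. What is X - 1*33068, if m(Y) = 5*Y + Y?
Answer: 1697387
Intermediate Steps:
U(J, L) = L + J*L² (U(J, L) = (J*L)*L + L = J*L² + L = L + J*L²)
m(Y) = 6*Y
X = 1730455 (X = 7 - (-141*(1 - 87*(-141)) + 6*(-110)) = 7 - (-141*(1 + 12267) - 660) = 7 - (-141*12268 - 660) = 7 - (-1729788 - 660) = 7 - 1*(-1730448) = 7 + 1730448 = 1730455)
X - 1*33068 = 1730455 - 1*33068 = 1730455 - 33068 = 1697387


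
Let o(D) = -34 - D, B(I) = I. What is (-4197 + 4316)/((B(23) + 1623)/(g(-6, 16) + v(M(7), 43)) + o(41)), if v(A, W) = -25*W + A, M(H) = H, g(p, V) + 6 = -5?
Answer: -128401/82571 ≈ -1.5550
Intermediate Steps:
g(p, V) = -11 (g(p, V) = -6 - 5 = -11)
v(A, W) = A - 25*W
(-4197 + 4316)/((B(23) + 1623)/(g(-6, 16) + v(M(7), 43)) + o(41)) = (-4197 + 4316)/((23 + 1623)/(-11 + (7 - 25*43)) + (-34 - 1*41)) = 119/(1646/(-11 + (7 - 1075)) + (-34 - 41)) = 119/(1646/(-11 - 1068) - 75) = 119/(1646/(-1079) - 75) = 119/(1646*(-1/1079) - 75) = 119/(-1646/1079 - 75) = 119/(-82571/1079) = 119*(-1079/82571) = -128401/82571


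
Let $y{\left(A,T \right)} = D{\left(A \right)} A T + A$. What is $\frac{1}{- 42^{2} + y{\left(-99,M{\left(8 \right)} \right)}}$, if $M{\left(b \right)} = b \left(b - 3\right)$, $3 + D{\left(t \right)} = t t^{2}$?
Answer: $\frac{1}{3842394057} \approx 2.6025 \cdot 10^{-10}$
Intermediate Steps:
$D{\left(t \right)} = -3 + t^{3}$ ($D{\left(t \right)} = -3 + t t^{2} = -3 + t^{3}$)
$M{\left(b \right)} = b \left(-3 + b\right)$
$y{\left(A,T \right)} = A + A T \left(-3 + A^{3}\right)$ ($y{\left(A,T \right)} = \left(-3 + A^{3}\right) A T + A = A \left(-3 + A^{3}\right) T + A = A T \left(-3 + A^{3}\right) + A = A + A T \left(-3 + A^{3}\right)$)
$\frac{1}{- 42^{2} + y{\left(-99,M{\left(8 \right)} \right)}} = \frac{1}{- 42^{2} - 99 \left(1 + 8 \left(-3 + 8\right) \left(-3 + \left(-99\right)^{3}\right)\right)} = \frac{1}{\left(-1\right) 1764 - 99 \left(1 + 8 \cdot 5 \left(-3 - 970299\right)\right)} = \frac{1}{-1764 - 99 \left(1 + 40 \left(-970302\right)\right)} = \frac{1}{-1764 - 99 \left(1 - 38812080\right)} = \frac{1}{-1764 - -3842395821} = \frac{1}{-1764 + 3842395821} = \frac{1}{3842394057}$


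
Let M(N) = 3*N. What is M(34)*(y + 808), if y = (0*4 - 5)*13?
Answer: 75786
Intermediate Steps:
y = -65 (y = (0 - 5)*13 = -5*13 = -65)
M(34)*(y + 808) = (3*34)*(-65 + 808) = 102*743 = 75786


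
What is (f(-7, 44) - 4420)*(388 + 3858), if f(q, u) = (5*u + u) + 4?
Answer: -17629392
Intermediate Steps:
f(q, u) = 4 + 6*u (f(q, u) = 6*u + 4 = 4 + 6*u)
(f(-7, 44) - 4420)*(388 + 3858) = ((4 + 6*44) - 4420)*(388 + 3858) = ((4 + 264) - 4420)*4246 = (268 - 4420)*4246 = -4152*4246 = -17629392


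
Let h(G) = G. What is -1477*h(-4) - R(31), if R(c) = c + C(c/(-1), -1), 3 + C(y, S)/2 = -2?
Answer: 5887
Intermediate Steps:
C(y, S) = -10 (C(y, S) = -6 + 2*(-2) = -6 - 4 = -10)
R(c) = -10 + c (R(c) = c - 10 = -10 + c)
-1477*h(-4) - R(31) = -1477*(-4) - (-10 + 31) = 5908 - 1*21 = 5908 - 21 = 5887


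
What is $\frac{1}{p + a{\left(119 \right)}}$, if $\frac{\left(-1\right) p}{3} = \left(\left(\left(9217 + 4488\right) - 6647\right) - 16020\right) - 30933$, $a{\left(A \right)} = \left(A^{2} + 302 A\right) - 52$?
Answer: $\frac{1}{169732} \approx 5.8916 \cdot 10^{-6}$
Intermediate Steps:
$a{\left(A \right)} = -52 + A^{2} + 302 A$
$p = 119685$ ($p = - 3 \left(\left(\left(\left(9217 + 4488\right) - 6647\right) - 16020\right) - 30933\right) = - 3 \left(\left(\left(13705 - 6647\right) - 16020\right) - 30933\right) = - 3 \left(\left(7058 - 16020\right) - 30933\right) = - 3 \left(-8962 - 30933\right) = \left(-3\right) \left(-39895\right) = 119685$)
$\frac{1}{p + a{\left(119 \right)}} = \frac{1}{119685 + \left(-52 + 119^{2} + 302 \cdot 119\right)} = \frac{1}{119685 + \left(-52 + 14161 + 35938\right)} = \frac{1}{119685 + 50047} = \frac{1}{169732}$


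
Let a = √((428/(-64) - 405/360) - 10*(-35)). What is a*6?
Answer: 15*√219/2 ≈ 110.99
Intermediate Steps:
a = 5*√219/4 (a = √((428*(-1/64) - 405*1/360) + 350) = √((-107/16 - 9/8) + 350) = √(-125/16 + 350) = √(5475/16) = 5*√219/4 ≈ 18.498)
a*6 = (5*√219/4)*6 = 15*√219/2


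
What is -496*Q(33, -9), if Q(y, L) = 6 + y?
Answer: -19344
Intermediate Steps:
-496*Q(33, -9) = -496*(6 + 33) = -496*39 = -19344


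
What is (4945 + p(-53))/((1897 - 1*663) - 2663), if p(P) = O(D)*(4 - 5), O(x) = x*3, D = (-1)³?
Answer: -4948/1429 ≈ -3.4626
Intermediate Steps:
D = -1
O(x) = 3*x
p(P) = 3 (p(P) = (3*(-1))*(4 - 5) = -3*(-1) = 3)
(4945 + p(-53))/((1897 - 1*663) - 2663) = (4945 + 3)/((1897 - 1*663) - 2663) = 4948/((1897 - 663) - 2663) = 4948/(1234 - 2663) = 4948/(-1429) = 4948*(-1/1429) = -4948/1429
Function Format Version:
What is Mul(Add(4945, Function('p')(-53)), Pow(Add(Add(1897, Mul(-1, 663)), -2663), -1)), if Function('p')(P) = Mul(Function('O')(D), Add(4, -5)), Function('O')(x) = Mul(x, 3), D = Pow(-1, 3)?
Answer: Rational(-4948, 1429) ≈ -3.4626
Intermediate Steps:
D = -1
Function('O')(x) = Mul(3, x)
Function('p')(P) = 3 (Function('p')(P) = Mul(Mul(3, -1), Add(4, -5)) = Mul(-3, -1) = 3)
Mul(Add(4945, Function('p')(-53)), Pow(Add(Add(1897, Mul(-1, 663)), -2663), -1)) = Mul(Add(4945, 3), Pow(Add(Add(1897, Mul(-1, 663)), -2663), -1)) = Mul(4948, Pow(Add(Add(1897, -663), -2663), -1)) = Mul(4948, Pow(Add(1234, -2663), -1)) = Mul(4948, Pow(-1429, -1)) = Mul(4948, Rational(-1, 1429)) = Rational(-4948, 1429)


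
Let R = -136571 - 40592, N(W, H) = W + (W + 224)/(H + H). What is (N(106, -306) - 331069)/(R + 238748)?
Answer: -309709/57630 ≈ -5.3741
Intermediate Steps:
N(W, H) = W + (224 + W)/(2*H) (N(W, H) = W + (224 + W)/((2*H)) = W + (224 + W)*(1/(2*H)) = W + (224 + W)/(2*H))
R = -177163
(N(106, -306) - 331069)/(R + 238748) = ((112 + (½)*106 - 306*106)/(-306) - 331069)/(-177163 + 238748) = (-(112 + 53 - 32436)/306 - 331069)/61585 = (-1/306*(-32271) - 331069)*(1/61585) = (10757/102 - 331069)*(1/61585) = -33758281/102*1/61585 = -309709/57630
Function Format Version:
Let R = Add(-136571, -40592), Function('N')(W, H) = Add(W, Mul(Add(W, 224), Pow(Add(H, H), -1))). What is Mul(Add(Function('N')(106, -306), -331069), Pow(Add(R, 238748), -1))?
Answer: Rational(-309709, 57630) ≈ -5.3741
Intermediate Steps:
Function('N')(W, H) = Add(W, Mul(Rational(1, 2), Pow(H, -1), Add(224, W))) (Function('N')(W, H) = Add(W, Mul(Add(224, W), Pow(Mul(2, H), -1))) = Add(W, Mul(Add(224, W), Mul(Rational(1, 2), Pow(H, -1)))) = Add(W, Mul(Rational(1, 2), Pow(H, -1), Add(224, W))))
R = -177163
Mul(Add(Function('N')(106, -306), -331069), Pow(Add(R, 238748), -1)) = Mul(Add(Mul(Pow(-306, -1), Add(112, Mul(Rational(1, 2), 106), Mul(-306, 106))), -331069), Pow(Add(-177163, 238748), -1)) = Mul(Add(Mul(Rational(-1, 306), Add(112, 53, -32436)), -331069), Pow(61585, -1)) = Mul(Add(Mul(Rational(-1, 306), -32271), -331069), Rational(1, 61585)) = Mul(Add(Rational(10757, 102), -331069), Rational(1, 61585)) = Mul(Rational(-33758281, 102), Rational(1, 61585)) = Rational(-309709, 57630)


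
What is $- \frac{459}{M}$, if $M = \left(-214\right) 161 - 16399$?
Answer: $\frac{153}{16951} \approx 0.009026$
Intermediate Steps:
$M = -50853$ ($M = -34454 - 16399 = -50853$)
$- \frac{459}{M} = - \frac{459}{-50853} = \left(-459\right) \left(- \frac{1}{50853}\right) = \frac{153}{16951}$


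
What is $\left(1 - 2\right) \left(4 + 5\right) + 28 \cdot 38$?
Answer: $1055$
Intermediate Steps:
$\left(1 - 2\right) \left(4 + 5\right) + 28 \cdot 38 = \left(1 - 2\right) 9 + 1064 = \left(-1\right) 9 + 1064 = -9 + 1064 = 1055$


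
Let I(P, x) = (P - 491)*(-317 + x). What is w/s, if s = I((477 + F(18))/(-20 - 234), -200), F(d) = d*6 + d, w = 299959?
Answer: 6926326/5889899 ≈ 1.1760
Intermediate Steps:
F(d) = 7*d (F(d) = 6*d + d = 7*d)
I(P, x) = (-491 + P)*(-317 + x)
s = 64788889/254 (s = 155647 - 491*(-200) - 317*(477 + 7*18)/(-20 - 234) + ((477 + 7*18)/(-20 - 234))*(-200) = 155647 + 98200 - 317*(477 + 126)/(-254) + ((477 + 126)/(-254))*(-200) = 155647 + 98200 - 191151*(-1)/254 + (603*(-1/254))*(-200) = 155647 + 98200 - 317*(-603/254) - 603/254*(-200) = 155647 + 98200 + 191151/254 + 60300/127 = 64788889/254 ≈ 2.5507e+5)
w/s = 299959/(64788889/254) = 299959*(254/64788889) = 6926326/5889899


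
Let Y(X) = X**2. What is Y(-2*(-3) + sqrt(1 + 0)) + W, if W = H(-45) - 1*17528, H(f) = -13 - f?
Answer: -17447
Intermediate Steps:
W = -17496 (W = (-13 - 1*(-45)) - 1*17528 = (-13 + 45) - 17528 = 32 - 17528 = -17496)
Y(-2*(-3) + sqrt(1 + 0)) + W = (-2*(-3) + sqrt(1 + 0))**2 - 17496 = (6 + sqrt(1))**2 - 17496 = (6 + 1)**2 - 17496 = 7**2 - 17496 = 49 - 17496 = -17447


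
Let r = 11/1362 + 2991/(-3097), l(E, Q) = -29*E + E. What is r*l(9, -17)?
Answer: 169666350/703019 ≈ 241.34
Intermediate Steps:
l(E, Q) = -28*E
r = -4039675/4218114 (r = 11*(1/1362) + 2991*(-1/3097) = 11/1362 - 2991/3097 = -4039675/4218114 ≈ -0.95770)
r*l(9, -17) = -(-56555450)*9/2109057 = -4039675/4218114*(-252) = 169666350/703019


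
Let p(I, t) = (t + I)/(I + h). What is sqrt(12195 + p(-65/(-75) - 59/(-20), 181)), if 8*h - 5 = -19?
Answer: 11*sqrt(390259)/62 ≈ 110.84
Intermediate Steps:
h = -7/4 (h = 5/8 + (1/8)*(-19) = 5/8 - 19/8 = -7/4 ≈ -1.7500)
p(I, t) = (I + t)/(-7/4 + I) (p(I, t) = (t + I)/(I - 7/4) = (I + t)/(-7/4 + I))
sqrt(12195 + p(-65/(-75) - 59/(-20), 181)) = sqrt(12195 + 4*((-65/(-75) - 59/(-20)) + 181)/(-7 + 4*(-65/(-75) - 59/(-20)))) = sqrt(12195 + 4*((-65*(-1/75) - 59*(-1/20)) + 181)/(-7 + 4*(-65*(-1/75) - 59*(-1/20)))) = sqrt(12195 + 4*((13/15 + 59/20) + 181)/(-7 + 4*(13/15 + 59/20))) = sqrt(12195 + 4*(229/60 + 181)/(-7 + 4*(229/60))) = sqrt(12195 + 4*(11089/60)/(-7 + 229/15)) = sqrt(12195 + 4*(11089/60)/(124/15)) = sqrt(12195 + 4*(15/124)*(11089/60)) = sqrt(12195 + 11089/124) = sqrt(1523269/124) = 11*sqrt(390259)/62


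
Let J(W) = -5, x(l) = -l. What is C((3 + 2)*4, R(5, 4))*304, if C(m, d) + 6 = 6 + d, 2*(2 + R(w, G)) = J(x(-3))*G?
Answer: -3648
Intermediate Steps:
R(w, G) = -2 - 5*G/2 (R(w, G) = -2 + (-5*G)/2 = -2 - 5*G/2)
C(m, d) = d (C(m, d) = -6 + (6 + d) = d)
C((3 + 2)*4, R(5, 4))*304 = (-2 - 5/2*4)*304 = (-2 - 10)*304 = -12*304 = -3648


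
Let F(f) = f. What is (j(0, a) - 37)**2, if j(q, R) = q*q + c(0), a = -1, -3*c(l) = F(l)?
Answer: 1369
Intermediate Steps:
c(l) = -l/3
j(q, R) = q**2 (j(q, R) = q*q - 1/3*0 = q**2 + 0 = q**2)
(j(0, a) - 37)**2 = (0**2 - 37)**2 = (0 - 37)**2 = (-37)**2 = 1369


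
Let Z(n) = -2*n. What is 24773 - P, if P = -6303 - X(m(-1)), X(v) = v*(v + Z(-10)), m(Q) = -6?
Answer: 30992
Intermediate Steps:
X(v) = v*(20 + v) (X(v) = v*(v - 2*(-10)) = v*(v + 20) = v*(20 + v))
P = -6219 (P = -6303 - (-6)*(20 - 6) = -6303 - (-6)*14 = -6303 - 1*(-84) = -6303 + 84 = -6219)
24773 - P = 24773 - 1*(-6219) = 24773 + 6219 = 30992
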